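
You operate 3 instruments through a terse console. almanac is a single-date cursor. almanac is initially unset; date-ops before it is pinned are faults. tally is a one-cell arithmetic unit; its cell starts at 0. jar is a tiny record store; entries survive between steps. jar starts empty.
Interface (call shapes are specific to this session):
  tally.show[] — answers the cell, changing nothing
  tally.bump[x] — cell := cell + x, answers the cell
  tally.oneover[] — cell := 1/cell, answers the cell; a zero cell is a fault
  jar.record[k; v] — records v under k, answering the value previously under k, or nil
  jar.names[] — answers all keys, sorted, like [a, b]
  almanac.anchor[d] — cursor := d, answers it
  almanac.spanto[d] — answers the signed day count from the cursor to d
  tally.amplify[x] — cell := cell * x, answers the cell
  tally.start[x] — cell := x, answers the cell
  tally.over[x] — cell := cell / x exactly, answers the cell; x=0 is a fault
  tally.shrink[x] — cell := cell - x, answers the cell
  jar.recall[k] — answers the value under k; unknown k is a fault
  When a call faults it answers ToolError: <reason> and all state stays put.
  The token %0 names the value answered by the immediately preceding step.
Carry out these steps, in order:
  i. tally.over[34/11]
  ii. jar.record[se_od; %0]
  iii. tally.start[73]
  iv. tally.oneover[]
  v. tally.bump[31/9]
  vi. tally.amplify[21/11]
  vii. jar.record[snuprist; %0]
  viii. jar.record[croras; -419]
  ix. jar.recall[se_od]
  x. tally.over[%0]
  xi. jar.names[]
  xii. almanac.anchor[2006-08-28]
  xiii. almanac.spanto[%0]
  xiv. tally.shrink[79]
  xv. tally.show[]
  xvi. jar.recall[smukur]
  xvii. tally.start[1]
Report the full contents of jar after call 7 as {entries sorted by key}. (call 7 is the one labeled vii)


Answer: {se_od=0, snuprist=15904/2409}

Derivation:
! 1. tally.over(34/11) ~> 0
! 2. jar.record(se_od, %0) ~> nil
! 3. tally.start(73) ~> 73
! 4. tally.oneover() ~> 1/73
! 5. tally.bump(31/9) ~> 2272/657
! 6. tally.amplify(21/11) ~> 15904/2409
! 7. jar.record(snuprist, %0) ~> nil
! 8. jar.record(croras, -419) ~> nil
! 9. jar.recall(se_od) ~> 0
! 10. tally.over(%0) ~> ToolError: division by zero
! 11. jar.names() ~> [croras, se_od, snuprist]
! 12. almanac.anchor(2006-08-28) ~> 2006-08-28
! 13. almanac.spanto(%0) ~> 0
! 14. tally.shrink(79) ~> -174407/2409
! 15. tally.show() ~> -174407/2409
! 16. jar.recall(smukur) ~> ToolError: no such key smukur
! 17. tally.start(1) ~> 1


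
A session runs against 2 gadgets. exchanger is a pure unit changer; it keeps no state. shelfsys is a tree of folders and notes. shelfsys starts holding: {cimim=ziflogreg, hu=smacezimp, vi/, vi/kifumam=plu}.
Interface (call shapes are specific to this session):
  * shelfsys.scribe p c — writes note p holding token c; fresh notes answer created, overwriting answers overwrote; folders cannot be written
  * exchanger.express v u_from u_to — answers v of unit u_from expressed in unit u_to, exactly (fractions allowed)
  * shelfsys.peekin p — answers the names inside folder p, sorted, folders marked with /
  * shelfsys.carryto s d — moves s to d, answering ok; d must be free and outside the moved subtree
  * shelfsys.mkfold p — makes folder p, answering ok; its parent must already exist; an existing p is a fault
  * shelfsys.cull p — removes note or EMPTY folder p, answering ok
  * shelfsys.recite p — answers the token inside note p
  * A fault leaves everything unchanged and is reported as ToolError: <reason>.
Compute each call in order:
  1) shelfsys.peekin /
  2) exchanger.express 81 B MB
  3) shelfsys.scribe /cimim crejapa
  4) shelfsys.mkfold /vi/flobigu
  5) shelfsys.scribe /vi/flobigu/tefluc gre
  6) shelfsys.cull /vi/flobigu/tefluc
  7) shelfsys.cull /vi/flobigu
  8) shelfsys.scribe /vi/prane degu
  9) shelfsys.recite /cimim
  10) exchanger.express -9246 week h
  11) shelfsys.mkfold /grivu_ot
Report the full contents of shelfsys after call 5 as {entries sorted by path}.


Answer: {cimim=crejapa, hu=smacezimp, vi/, vi/flobigu/, vi/flobigu/tefluc=gre, vi/kifumam=plu}

Derivation:
~$ peekin p='/'
:: [cimim, hu, vi/]
~$ express v='81' u_from='B' u_to='MB'
:: 81/1000000
~$ scribe p='/cimim' c='crejapa'
:: overwrote
~$ mkfold p='/vi/flobigu'
:: ok
~$ scribe p='/vi/flobigu/tefluc' c='gre'
:: created
~$ cull p='/vi/flobigu/tefluc'
:: ok
~$ cull p='/vi/flobigu'
:: ok
~$ scribe p='/vi/prane' c='degu'
:: created
~$ recite p='/cimim'
:: crejapa
~$ express v='-9246' u_from='week' u_to='h'
:: -1553328
~$ mkfold p='/grivu_ot'
:: ok


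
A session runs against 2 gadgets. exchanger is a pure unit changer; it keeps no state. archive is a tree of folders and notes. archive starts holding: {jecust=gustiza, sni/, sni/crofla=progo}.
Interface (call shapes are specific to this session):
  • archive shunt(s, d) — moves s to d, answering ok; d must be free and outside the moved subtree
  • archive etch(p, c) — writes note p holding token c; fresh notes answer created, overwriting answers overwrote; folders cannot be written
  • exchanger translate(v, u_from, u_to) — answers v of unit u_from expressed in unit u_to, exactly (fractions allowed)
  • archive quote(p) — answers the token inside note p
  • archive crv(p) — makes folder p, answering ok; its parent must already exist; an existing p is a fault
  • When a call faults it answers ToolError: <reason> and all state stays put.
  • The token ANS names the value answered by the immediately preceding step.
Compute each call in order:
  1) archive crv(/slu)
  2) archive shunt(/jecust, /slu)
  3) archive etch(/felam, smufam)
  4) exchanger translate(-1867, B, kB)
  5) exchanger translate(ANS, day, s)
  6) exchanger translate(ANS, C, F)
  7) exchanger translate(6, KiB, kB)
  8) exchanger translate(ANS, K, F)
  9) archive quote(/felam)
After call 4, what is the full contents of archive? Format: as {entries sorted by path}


Answer: {felam=smufam, jecust=gustiza, slu/, sni/, sni/crofla=progo}

Derivation:
$ archive crv /slu
[out] ok
$ archive shunt /jecust /slu
[out] ToolError: exists
$ archive etch /felam smufam
[out] created
$ exchanger translate -1867 B kB
[out] -1867/1000
$ exchanger translate ANS day s
[out] -806544/5
$ exchanger translate ANS C F
[out] -7258096/25
$ exchanger translate 6 KiB kB
[out] 768/125
$ exchanger translate ANS K F
[out] -1121527/2500
$ archive quote /felam
[out] smufam


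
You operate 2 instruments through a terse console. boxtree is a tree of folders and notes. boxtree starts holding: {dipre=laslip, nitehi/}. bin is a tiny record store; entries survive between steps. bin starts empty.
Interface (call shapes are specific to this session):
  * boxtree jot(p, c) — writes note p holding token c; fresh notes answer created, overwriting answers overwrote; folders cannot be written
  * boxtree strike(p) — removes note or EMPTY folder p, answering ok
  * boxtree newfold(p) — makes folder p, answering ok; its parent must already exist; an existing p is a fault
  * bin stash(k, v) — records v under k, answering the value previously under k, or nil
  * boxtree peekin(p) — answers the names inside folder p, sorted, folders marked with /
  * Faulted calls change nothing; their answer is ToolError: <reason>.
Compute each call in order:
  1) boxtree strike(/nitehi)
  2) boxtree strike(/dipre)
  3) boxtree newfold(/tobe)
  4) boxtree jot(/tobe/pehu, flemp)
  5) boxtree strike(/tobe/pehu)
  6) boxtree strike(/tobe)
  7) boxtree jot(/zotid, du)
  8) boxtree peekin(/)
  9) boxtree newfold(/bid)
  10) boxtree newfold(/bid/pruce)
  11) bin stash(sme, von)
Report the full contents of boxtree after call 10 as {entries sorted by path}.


Answer: {bid/, bid/pruce/, zotid=du}

Derivation:
// 1. boxtree strike(p: /nitehi) => ok
// 2. boxtree strike(p: /dipre) => ok
// 3. boxtree newfold(p: /tobe) => ok
// 4. boxtree jot(p: /tobe/pehu, c: flemp) => created
// 5. boxtree strike(p: /tobe/pehu) => ok
// 6. boxtree strike(p: /tobe) => ok
// 7. boxtree jot(p: /zotid, c: du) => created
// 8. boxtree peekin(p: /) => [zotid]
// 9. boxtree newfold(p: /bid) => ok
// 10. boxtree newfold(p: /bid/pruce) => ok
// 11. bin stash(k: sme, v: von) => nil


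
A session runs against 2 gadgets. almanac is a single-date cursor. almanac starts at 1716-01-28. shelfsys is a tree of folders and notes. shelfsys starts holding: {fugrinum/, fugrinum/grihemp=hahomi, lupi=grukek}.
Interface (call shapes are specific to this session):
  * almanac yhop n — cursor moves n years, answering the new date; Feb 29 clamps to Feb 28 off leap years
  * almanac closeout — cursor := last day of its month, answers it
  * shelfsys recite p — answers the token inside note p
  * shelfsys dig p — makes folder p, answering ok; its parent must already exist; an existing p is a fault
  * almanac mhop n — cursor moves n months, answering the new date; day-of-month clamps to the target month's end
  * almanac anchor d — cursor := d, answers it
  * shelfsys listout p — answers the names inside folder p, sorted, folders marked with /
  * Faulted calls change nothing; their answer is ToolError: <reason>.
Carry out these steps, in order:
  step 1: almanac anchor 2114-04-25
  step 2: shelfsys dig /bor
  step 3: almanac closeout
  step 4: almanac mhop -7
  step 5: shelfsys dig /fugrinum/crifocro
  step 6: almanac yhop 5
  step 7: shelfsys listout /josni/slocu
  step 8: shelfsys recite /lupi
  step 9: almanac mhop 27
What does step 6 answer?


I try almanac anchor on d=2114-04-25, and get 2114-04-25.
Now I run shelfsys dig on p=/bor, which returns ok.
I use almanac closeout, → 2114-04-30.
I try almanac mhop on n=-7, and observe 2113-09-30.
I run shelfsys dig on p=/fugrinum/crifocro, — result: ok.
I use almanac yhop on n=5, giving 2118-09-30.
I invoke shelfsys listout on p=/josni/slocu, which returns ToolError: not found.
I run shelfsys recite on p=/lupi, giving grukek.
Using almanac mhop on n=27: 2120-12-30.

Answer: 2118-09-30


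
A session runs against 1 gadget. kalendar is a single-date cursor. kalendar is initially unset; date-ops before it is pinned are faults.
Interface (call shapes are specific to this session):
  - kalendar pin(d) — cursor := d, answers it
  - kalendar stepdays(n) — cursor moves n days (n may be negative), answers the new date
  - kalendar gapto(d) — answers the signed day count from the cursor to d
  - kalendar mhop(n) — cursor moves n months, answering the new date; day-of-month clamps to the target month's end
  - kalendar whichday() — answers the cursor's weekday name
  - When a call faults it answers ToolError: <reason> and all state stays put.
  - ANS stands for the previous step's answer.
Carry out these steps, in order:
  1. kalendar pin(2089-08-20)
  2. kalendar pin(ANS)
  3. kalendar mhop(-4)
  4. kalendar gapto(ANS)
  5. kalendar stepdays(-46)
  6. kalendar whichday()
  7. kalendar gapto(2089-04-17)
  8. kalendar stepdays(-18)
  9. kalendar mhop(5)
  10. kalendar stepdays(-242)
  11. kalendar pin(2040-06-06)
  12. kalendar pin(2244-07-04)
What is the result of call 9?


·→ kalendar pin(d: 2089-08-20)
·← 2089-08-20
·→ kalendar pin(d: ANS)
·← 2089-08-20
·→ kalendar mhop(n: -4)
·← 2089-04-20
·→ kalendar gapto(d: ANS)
·← 0
·→ kalendar stepdays(n: -46)
·← 2089-03-05
·→ kalendar whichday()
·← Saturday
·→ kalendar gapto(d: 2089-04-17)
·← 43
·→ kalendar stepdays(n: -18)
·← 2089-02-15
·→ kalendar mhop(n: 5)
·← 2089-07-15
·→ kalendar stepdays(n: -242)
·← 2088-11-15
·→ kalendar pin(d: 2040-06-06)
·← 2040-06-06
·→ kalendar pin(d: 2244-07-04)
·← 2244-07-04

Answer: 2089-07-15


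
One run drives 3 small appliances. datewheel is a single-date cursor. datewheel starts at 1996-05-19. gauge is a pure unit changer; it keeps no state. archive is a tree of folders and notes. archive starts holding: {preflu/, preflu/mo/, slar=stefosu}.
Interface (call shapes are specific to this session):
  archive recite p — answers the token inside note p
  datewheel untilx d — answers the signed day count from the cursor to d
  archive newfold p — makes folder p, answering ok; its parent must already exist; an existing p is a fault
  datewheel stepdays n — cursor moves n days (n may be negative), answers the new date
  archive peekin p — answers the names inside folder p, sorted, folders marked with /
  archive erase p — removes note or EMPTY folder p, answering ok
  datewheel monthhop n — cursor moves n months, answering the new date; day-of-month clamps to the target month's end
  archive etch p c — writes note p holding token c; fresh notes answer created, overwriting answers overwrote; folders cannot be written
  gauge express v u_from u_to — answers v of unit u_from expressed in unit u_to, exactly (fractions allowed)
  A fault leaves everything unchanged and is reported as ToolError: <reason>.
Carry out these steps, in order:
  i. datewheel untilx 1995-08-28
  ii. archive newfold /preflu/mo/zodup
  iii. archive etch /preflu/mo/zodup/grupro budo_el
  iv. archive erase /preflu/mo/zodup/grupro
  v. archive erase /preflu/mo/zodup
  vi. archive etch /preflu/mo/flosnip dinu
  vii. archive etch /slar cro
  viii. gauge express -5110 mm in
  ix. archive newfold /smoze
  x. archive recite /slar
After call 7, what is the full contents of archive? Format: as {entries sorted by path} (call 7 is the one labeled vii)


Answer: {preflu/, preflu/mo/, preflu/mo/flosnip=dinu, slar=cro}

Derivation:
% datewheel untilx 1995-08-28
[out] -265
% archive newfold /preflu/mo/zodup
[out] ok
% archive etch /preflu/mo/zodup/grupro budo_el
[out] created
% archive erase /preflu/mo/zodup/grupro
[out] ok
% archive erase /preflu/mo/zodup
[out] ok
% archive etch /preflu/mo/flosnip dinu
[out] created
% archive etch /slar cro
[out] overwrote
% gauge express -5110 mm in
[out] -25550/127
% archive newfold /smoze
[out] ok
% archive recite /slar
[out] cro


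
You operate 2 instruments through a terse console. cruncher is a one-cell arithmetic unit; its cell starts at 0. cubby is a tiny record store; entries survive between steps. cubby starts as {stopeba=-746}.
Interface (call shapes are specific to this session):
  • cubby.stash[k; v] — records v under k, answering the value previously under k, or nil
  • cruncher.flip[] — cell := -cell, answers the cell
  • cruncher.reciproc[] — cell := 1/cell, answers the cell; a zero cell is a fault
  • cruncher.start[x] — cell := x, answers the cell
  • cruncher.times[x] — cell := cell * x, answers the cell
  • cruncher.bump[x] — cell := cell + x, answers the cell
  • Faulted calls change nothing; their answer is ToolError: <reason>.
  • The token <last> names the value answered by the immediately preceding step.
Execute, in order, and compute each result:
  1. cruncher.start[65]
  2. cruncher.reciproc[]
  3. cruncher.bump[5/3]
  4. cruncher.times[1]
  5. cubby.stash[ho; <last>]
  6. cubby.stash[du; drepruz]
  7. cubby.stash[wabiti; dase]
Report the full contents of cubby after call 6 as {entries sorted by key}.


Answer: {du=drepruz, ho=328/195, stopeba=-746}

Derivation:
// 1. cruncher.start(x: 65) == 65
// 2. cruncher.reciproc() == 1/65
// 3. cruncher.bump(x: 5/3) == 328/195
// 4. cruncher.times(x: 1) == 328/195
// 5. cubby.stash(k: ho, v: <last>) == nil
// 6. cubby.stash(k: du, v: drepruz) == nil
// 7. cubby.stash(k: wabiti, v: dase) == nil


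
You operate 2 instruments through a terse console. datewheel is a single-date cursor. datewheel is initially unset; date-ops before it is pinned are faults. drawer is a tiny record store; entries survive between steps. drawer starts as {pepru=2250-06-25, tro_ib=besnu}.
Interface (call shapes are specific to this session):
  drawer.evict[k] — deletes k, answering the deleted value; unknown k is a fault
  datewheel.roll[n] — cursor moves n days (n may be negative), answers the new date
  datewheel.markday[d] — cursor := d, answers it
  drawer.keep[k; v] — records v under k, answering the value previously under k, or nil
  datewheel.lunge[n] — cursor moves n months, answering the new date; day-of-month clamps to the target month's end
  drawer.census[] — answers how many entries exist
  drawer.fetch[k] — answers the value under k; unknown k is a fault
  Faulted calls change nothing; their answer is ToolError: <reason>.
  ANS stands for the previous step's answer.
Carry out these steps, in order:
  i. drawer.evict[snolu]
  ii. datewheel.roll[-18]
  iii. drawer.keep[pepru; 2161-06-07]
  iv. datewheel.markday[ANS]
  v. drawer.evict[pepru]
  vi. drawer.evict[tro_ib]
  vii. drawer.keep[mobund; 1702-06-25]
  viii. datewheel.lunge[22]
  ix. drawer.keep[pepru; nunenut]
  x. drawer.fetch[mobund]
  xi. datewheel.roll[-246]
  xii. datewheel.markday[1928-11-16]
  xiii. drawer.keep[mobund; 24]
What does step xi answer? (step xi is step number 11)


Answer: 2251-08-23

Derivation:
==> drawer.evict(k: snolu)
<== ToolError: no such key snolu
==> datewheel.roll(n: -18)
<== ToolError: no date set
==> drawer.keep(k: pepru, v: 2161-06-07)
<== 2250-06-25
==> datewheel.markday(d: ANS)
<== 2250-06-25
==> drawer.evict(k: pepru)
<== 2161-06-07
==> drawer.evict(k: tro_ib)
<== besnu
==> drawer.keep(k: mobund, v: 1702-06-25)
<== nil
==> datewheel.lunge(n: 22)
<== 2252-04-25
==> drawer.keep(k: pepru, v: nunenut)
<== nil
==> drawer.fetch(k: mobund)
<== 1702-06-25
==> datewheel.roll(n: -246)
<== 2251-08-23
==> datewheel.markday(d: 1928-11-16)
<== 1928-11-16
==> drawer.keep(k: mobund, v: 24)
<== 1702-06-25


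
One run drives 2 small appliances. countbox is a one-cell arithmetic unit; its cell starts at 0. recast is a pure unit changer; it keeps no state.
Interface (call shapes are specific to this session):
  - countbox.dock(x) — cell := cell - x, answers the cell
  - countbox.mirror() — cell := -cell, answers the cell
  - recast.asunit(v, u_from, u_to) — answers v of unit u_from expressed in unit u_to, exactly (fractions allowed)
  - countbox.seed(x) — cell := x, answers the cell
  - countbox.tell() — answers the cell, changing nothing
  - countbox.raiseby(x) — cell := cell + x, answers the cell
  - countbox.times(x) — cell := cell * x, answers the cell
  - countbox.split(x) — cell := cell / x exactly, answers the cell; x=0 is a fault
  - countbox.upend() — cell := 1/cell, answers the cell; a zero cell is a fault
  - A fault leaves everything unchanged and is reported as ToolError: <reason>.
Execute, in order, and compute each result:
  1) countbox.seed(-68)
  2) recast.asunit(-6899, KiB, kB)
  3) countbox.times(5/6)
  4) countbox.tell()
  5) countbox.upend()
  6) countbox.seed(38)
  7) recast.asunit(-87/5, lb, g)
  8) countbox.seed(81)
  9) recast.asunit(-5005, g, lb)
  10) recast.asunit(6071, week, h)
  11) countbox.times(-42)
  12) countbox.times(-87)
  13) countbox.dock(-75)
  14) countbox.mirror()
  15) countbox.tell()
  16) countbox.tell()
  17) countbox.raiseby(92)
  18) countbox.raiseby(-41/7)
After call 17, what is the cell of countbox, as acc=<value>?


→ countbox.seed(x→-68)
← -68
→ recast.asunit(v→-6899, u_from→KiB, u_to→kB)
← -883072/125
→ countbox.times(x→5/6)
← -170/3
→ countbox.tell()
← -170/3
→ countbox.upend()
← -3/170
→ countbox.seed(x→38)
← 38
→ recast.asunit(v→-87/5, u_from→lb, u_to→g)
← -3946253619/500000
→ countbox.seed(x→81)
← 81
→ recast.asunit(v→-5005, u_from→g, u_to→lb)
← -6500000/589081
→ recast.asunit(v→6071, u_from→week, u_to→h)
← 1019928
→ countbox.times(x→-42)
← -3402
→ countbox.times(x→-87)
← 295974
→ countbox.dock(x→-75)
← 296049
→ countbox.mirror()
← -296049
→ countbox.tell()
← -296049
→ countbox.tell()
← -296049
→ countbox.raiseby(x→92)
← -295957
→ countbox.raiseby(x→-41/7)
← -2071740/7

Answer: acc=-295957


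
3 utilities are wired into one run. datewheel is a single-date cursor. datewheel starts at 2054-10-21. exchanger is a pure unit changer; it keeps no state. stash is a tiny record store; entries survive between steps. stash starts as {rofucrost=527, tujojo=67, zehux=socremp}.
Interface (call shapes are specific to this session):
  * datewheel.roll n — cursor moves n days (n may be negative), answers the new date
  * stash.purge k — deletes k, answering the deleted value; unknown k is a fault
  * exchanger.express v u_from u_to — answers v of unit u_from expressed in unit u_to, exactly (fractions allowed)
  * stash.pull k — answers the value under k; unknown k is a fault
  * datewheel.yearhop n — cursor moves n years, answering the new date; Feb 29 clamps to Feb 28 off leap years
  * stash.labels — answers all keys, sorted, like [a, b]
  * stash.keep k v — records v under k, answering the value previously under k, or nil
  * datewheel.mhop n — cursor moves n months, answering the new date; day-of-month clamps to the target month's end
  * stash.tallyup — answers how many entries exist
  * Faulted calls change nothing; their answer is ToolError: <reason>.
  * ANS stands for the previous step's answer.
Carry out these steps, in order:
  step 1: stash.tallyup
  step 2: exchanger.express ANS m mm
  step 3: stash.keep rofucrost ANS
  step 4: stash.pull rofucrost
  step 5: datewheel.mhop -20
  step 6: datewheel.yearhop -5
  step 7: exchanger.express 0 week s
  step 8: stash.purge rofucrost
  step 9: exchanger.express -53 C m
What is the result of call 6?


[in] stash.tallyup
= 3
[in] exchanger.express v: ANS u_from: m u_to: mm
= 3000
[in] stash.keep k: rofucrost v: ANS
= 527
[in] stash.pull k: rofucrost
= 3000
[in] datewheel.mhop n: -20
= 2053-02-21
[in] datewheel.yearhop n: -5
= 2048-02-21
[in] exchanger.express v: 0 u_from: week u_to: s
= 0
[in] stash.purge k: rofucrost
= 3000
[in] exchanger.express v: -53 u_from: C u_to: m
= ToolError: incompatible units

Answer: 2048-02-21


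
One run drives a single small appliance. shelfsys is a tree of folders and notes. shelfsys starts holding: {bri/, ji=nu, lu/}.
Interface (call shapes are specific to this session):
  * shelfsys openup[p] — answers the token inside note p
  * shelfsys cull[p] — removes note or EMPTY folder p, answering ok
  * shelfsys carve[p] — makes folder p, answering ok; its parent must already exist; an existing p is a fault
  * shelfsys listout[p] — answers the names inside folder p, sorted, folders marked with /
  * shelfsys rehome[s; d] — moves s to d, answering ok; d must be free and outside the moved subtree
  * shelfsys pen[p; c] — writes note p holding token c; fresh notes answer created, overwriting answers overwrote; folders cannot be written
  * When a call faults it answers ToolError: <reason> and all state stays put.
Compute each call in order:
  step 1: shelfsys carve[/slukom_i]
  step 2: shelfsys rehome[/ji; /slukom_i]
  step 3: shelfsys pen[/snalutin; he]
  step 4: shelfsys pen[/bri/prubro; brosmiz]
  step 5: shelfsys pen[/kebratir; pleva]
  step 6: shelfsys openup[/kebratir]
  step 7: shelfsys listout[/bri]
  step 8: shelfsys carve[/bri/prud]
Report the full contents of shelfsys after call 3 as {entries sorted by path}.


Answer: {bri/, ji=nu, lu/, slukom_i/, snalutin=he}

Derivation:
> shelfsys carve p=/slukom_i
[out] ok
> shelfsys rehome s=/ji d=/slukom_i
[out] ToolError: exists
> shelfsys pen p=/snalutin c=he
[out] created
> shelfsys pen p=/bri/prubro c=brosmiz
[out] created
> shelfsys pen p=/kebratir c=pleva
[out] created
> shelfsys openup p=/kebratir
[out] pleva
> shelfsys listout p=/bri
[out] [prubro]
> shelfsys carve p=/bri/prud
[out] ok


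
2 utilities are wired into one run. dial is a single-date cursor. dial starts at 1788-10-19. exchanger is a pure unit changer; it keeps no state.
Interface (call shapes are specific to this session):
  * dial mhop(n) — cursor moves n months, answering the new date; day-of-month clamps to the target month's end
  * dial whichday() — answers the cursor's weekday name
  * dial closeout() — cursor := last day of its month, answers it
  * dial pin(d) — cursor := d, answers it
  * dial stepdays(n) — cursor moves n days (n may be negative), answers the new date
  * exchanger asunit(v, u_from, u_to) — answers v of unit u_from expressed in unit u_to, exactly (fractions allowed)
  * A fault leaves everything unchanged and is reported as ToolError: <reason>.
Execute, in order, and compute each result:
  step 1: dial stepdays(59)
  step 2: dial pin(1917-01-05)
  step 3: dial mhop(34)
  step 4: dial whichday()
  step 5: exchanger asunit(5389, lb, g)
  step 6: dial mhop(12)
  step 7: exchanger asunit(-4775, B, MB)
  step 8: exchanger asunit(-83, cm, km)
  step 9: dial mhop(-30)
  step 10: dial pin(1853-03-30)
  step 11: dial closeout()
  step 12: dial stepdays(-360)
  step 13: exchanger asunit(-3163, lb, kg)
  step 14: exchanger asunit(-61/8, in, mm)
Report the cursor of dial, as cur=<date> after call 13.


-- 1. dial stepdays(n='59') == 1788-12-17
-- 2. dial pin(d='1917-01-05') == 1917-01-05
-- 3. dial mhop(n='34') == 1919-11-05
-- 4. dial whichday() == Wednesday
-- 5. exchanger asunit(v='5389', u_from='lb', u_to='g') == 244440928193/100000
-- 6. dial mhop(n='12') == 1920-11-05
-- 7. exchanger asunit(v='-4775', u_from='B', u_to='MB') == -191/40000
-- 8. exchanger asunit(v='-83', u_from='cm', u_to='km') == -83/100000
-- 9. dial mhop(n='-30') == 1918-05-05
-- 10. dial pin(d='1853-03-30') == 1853-03-30
-- 11. dial closeout() == 1853-03-31
-- 12. dial stepdays(n='-360') == 1852-04-05
-- 13. exchanger asunit(v='-3163', u_from='lb', u_to='kg') == -143471266631/100000000
-- 14. exchanger asunit(v='-61/8', u_from='in', u_to='mm') == -7747/40

Answer: cur=1852-04-05


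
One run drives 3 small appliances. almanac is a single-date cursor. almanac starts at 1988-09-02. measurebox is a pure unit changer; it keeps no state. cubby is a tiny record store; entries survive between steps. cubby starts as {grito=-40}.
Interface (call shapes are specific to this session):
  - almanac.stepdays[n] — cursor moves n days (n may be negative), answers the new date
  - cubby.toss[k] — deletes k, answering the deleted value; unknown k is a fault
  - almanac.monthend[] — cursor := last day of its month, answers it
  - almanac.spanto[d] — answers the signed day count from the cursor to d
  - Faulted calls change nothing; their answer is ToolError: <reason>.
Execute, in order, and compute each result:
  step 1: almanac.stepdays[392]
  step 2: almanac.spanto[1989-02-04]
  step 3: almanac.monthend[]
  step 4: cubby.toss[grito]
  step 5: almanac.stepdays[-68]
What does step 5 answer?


Answer: 1989-07-24

Derivation:
% stepdays n=392
  1989-09-29
% spanto d=1989-02-04
  -237
% monthend
  1989-09-30
% toss k=grito
  -40
% stepdays n=-68
  1989-07-24


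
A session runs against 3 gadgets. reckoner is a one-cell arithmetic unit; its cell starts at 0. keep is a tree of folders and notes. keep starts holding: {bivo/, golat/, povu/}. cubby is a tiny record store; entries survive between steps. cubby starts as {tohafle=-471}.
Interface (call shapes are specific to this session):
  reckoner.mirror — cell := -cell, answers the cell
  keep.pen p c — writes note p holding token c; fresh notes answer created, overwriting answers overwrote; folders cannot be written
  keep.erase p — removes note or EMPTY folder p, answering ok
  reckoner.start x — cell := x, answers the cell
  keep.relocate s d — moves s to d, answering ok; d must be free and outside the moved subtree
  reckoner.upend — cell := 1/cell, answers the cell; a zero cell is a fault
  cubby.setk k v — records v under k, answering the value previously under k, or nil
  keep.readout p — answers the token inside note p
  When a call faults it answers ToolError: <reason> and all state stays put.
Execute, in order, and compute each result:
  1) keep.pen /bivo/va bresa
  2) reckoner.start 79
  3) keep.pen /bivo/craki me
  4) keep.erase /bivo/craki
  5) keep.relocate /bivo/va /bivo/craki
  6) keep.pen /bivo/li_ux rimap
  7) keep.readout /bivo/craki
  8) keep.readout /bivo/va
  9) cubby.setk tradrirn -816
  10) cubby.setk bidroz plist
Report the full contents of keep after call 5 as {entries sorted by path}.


Answer: {bivo/, bivo/craki=bresa, golat/, povu/}

Derivation:
[in] keep.pen p=/bivo/va c=bresa
  created
[in] reckoner.start x=79
  79
[in] keep.pen p=/bivo/craki c=me
  created
[in] keep.erase p=/bivo/craki
  ok
[in] keep.relocate s=/bivo/va d=/bivo/craki
  ok
[in] keep.pen p=/bivo/li_ux c=rimap
  created
[in] keep.readout p=/bivo/craki
  bresa
[in] keep.readout p=/bivo/va
  ToolError: not found
[in] cubby.setk k=tradrirn v=-816
  nil
[in] cubby.setk k=bidroz v=plist
  nil


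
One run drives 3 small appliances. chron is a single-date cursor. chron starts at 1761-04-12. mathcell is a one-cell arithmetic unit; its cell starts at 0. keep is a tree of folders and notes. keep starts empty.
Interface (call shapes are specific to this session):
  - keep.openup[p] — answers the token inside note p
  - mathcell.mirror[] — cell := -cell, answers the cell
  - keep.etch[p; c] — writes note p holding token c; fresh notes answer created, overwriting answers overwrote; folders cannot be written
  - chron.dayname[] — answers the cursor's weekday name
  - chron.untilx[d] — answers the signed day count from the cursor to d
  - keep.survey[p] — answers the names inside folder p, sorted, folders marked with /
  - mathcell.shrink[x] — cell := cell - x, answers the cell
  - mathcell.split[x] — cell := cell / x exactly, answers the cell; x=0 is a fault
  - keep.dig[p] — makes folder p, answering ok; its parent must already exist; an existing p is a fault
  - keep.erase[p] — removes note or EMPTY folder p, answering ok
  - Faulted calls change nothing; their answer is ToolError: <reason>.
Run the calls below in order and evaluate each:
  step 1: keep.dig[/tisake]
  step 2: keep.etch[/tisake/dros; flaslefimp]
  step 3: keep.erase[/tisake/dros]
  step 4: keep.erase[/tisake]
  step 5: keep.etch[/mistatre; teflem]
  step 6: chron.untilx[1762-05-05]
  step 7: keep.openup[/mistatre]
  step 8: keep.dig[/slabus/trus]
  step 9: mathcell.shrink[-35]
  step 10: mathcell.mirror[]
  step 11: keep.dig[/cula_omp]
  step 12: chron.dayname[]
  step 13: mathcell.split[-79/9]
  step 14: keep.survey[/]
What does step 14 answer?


Answer: [cula_omp/, mistatre]

Derivation:
[in] keep.dig p→/tisake
= ok
[in] keep.etch p→/tisake/dros c→flaslefimp
= created
[in] keep.erase p→/tisake/dros
= ok
[in] keep.erase p→/tisake
= ok
[in] keep.etch p→/mistatre c→teflem
= created
[in] chron.untilx d→1762-05-05
= 388
[in] keep.openup p→/mistatre
= teflem
[in] keep.dig p→/slabus/trus
= ToolError: no parent
[in] mathcell.shrink x→-35
= 35
[in] mathcell.mirror
= -35
[in] keep.dig p→/cula_omp
= ok
[in] chron.dayname
= Sunday
[in] mathcell.split x→-79/9
= 315/79
[in] keep.survey p→/
= [cula_omp/, mistatre]


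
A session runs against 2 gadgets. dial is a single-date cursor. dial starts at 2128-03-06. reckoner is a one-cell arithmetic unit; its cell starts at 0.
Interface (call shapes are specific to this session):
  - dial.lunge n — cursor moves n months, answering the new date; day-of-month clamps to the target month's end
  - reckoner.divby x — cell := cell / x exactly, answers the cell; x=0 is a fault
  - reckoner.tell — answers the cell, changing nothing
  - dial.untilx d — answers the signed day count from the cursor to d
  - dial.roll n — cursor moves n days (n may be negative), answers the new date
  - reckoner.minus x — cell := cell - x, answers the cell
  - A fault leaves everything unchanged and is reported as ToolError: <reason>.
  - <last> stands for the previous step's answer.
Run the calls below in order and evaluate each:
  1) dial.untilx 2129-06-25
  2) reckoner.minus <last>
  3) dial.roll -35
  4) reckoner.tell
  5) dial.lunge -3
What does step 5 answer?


Answer: 2127-10-31

Derivation:
Act: untilx[d→2129-06-25]
Obs: 476
Act: minus[x→<last>]
Obs: -476
Act: roll[n→-35]
Obs: 2128-01-31
Act: tell[]
Obs: -476
Act: lunge[n→-3]
Obs: 2127-10-31


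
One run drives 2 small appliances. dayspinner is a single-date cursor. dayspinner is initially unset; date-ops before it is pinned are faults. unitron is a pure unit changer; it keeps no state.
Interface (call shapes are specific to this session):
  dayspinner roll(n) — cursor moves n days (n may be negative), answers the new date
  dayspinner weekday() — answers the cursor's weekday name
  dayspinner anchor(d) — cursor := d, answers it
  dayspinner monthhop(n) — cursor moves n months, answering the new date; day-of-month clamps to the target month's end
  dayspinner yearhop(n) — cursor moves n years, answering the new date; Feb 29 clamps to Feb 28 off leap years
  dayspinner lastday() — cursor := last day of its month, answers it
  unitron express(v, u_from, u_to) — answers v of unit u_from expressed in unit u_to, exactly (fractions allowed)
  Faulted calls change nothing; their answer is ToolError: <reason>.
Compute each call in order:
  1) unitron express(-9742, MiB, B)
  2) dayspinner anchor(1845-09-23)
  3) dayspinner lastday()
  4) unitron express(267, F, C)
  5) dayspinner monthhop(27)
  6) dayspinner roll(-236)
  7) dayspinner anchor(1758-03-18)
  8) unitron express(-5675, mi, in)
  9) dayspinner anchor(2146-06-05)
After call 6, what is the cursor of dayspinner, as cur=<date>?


Answer: cur=1847-05-08

Derivation:
·→ unitron express(v: -9742, u_from: MiB, u_to: B)
·← -10215227392
·→ dayspinner anchor(d: 1845-09-23)
·← 1845-09-23
·→ dayspinner lastday()
·← 1845-09-30
·→ unitron express(v: 267, u_from: F, u_to: C)
·← 1175/9
·→ dayspinner monthhop(n: 27)
·← 1847-12-30
·→ dayspinner roll(n: -236)
·← 1847-05-08
·→ dayspinner anchor(d: 1758-03-18)
·← 1758-03-18
·→ unitron express(v: -5675, u_from: mi, u_to: in)
·← -359568000
·→ dayspinner anchor(d: 2146-06-05)
·← 2146-06-05


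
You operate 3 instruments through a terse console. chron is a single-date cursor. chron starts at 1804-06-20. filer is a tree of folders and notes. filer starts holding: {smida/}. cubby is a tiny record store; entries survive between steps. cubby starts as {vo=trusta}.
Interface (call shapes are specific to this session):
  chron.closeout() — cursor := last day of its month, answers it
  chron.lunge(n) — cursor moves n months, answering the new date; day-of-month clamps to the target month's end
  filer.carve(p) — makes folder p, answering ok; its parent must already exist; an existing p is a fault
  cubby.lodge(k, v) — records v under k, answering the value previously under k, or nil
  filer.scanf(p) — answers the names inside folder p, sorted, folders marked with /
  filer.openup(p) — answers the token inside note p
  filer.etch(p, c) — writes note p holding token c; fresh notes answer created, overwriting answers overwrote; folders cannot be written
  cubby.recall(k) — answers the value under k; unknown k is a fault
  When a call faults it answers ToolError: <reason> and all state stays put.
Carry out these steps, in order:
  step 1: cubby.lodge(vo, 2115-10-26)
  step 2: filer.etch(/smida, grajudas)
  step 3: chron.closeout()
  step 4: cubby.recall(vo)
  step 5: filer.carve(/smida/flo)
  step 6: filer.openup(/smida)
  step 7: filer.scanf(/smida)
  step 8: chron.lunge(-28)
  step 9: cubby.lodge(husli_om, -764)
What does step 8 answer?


# cubby.lodge(vo, 2115-10-26) => trusta
# filer.etch(/smida, grajudas) => ToolError: is a directory
# chron.closeout() => 1804-06-30
# cubby.recall(vo) => 2115-10-26
# filer.carve(/smida/flo) => ok
# filer.openup(/smida) => ToolError: is a directory
# filer.scanf(/smida) => [flo/]
# chron.lunge(-28) => 1802-02-28
# cubby.lodge(husli_om, -764) => nil

Answer: 1802-02-28


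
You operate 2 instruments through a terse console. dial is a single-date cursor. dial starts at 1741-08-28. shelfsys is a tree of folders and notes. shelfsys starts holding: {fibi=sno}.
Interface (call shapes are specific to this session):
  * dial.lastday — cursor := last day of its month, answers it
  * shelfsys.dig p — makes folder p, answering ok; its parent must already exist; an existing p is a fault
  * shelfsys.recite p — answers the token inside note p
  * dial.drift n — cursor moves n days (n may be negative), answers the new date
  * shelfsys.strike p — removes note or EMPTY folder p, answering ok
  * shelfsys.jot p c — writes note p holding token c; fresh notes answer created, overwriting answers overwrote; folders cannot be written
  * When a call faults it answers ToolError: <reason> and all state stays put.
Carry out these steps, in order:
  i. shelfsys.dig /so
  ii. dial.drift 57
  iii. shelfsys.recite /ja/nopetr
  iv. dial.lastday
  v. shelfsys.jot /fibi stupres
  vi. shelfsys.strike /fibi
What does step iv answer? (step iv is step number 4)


Answer: 1741-10-31

Derivation:
Act: dig[/so]
Obs: ok
Act: drift[57]
Obs: 1741-10-24
Act: recite[/ja/nopetr]
Obs: ToolError: not found
Act: lastday[]
Obs: 1741-10-31
Act: jot[/fibi; stupres]
Obs: overwrote
Act: strike[/fibi]
Obs: ok


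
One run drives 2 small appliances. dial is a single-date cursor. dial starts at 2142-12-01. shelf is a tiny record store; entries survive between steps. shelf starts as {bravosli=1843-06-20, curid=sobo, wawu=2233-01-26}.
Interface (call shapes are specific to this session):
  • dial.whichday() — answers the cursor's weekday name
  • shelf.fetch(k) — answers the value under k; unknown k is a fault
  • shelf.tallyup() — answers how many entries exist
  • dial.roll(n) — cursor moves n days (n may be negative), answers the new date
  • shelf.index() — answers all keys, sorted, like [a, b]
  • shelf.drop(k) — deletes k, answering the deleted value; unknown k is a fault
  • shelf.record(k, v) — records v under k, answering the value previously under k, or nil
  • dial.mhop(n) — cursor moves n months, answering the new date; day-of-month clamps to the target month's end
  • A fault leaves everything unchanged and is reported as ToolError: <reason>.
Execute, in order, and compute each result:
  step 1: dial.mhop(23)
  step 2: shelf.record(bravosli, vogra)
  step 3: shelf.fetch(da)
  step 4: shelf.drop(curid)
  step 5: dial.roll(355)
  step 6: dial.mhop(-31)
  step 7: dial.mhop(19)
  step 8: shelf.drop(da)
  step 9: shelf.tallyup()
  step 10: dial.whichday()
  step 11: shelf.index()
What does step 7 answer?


Now I run dial.mhop with n=23, → 2144-11-01.
Using shelf.record with k=bravosli, v=vogra, and observe 1843-06-20.
I use shelf.fetch with k=da, giving ToolError: no such key da.
Using shelf.drop with k=curid, and see sobo.
I use dial.roll with n=355, → 2145-10-22.
Invoking dial.mhop with n=-31, and see 2143-03-22.
I call dial.mhop with n=19, and observe 2144-10-22.
I invoke shelf.drop with k=da, and observe ToolError: no such key da.
I invoke shelf.tallyup(), — result: 2.
Next I call dial.whichday(), which returns Thursday.
I use shelf.index(), and get [bravosli, wawu].

Answer: 2144-10-22


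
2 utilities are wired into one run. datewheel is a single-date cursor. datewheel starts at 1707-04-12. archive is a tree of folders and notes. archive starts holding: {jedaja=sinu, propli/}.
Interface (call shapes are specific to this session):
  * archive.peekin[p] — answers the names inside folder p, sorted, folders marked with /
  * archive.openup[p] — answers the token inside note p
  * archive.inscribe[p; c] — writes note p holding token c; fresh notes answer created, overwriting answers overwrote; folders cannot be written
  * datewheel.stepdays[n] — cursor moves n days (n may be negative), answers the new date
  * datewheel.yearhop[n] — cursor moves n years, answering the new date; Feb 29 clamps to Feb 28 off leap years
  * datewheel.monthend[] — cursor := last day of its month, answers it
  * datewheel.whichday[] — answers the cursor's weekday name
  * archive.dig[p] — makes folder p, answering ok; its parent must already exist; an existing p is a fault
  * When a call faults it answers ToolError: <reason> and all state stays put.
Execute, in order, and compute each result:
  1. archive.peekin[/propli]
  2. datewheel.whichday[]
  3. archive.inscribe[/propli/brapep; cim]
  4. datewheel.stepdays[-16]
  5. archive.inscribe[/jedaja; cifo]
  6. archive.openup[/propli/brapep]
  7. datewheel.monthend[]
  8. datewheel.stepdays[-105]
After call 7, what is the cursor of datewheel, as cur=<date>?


>> archive.peekin(p='/propli')
<< []
>> datewheel.whichday()
<< Tuesday
>> archive.inscribe(p='/propli/brapep', c='cim')
<< created
>> datewheel.stepdays(n='-16')
<< 1707-03-27
>> archive.inscribe(p='/jedaja', c='cifo')
<< overwrote
>> archive.openup(p='/propli/brapep')
<< cim
>> datewheel.monthend()
<< 1707-03-31
>> datewheel.stepdays(n='-105')
<< 1706-12-16

Answer: cur=1707-03-31
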